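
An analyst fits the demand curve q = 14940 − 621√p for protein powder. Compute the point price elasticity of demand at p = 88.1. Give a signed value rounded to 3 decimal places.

dq/dp = −621/(2√p) = -33.0806. At p = 88.1, q = 9111.19.
Ed = (dq/dp)·(p/q) = (-33.0806) × (88.1/9111.19) = -0.31987…

-0.320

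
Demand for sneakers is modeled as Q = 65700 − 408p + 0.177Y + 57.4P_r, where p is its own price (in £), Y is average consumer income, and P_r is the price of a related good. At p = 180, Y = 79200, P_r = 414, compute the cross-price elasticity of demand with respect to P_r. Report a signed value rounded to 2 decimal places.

At the given values, Q = 65700 − 408(180) + 0.177(79200) + 57.4(414) = 30042.
∂Q/∂P_r = 57.4.
E = (57.4) × (414/30042) = 0.7910…

0.79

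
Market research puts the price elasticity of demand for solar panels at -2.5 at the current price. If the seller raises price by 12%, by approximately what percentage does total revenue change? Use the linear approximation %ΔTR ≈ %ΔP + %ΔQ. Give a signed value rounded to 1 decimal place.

-18.0%

%ΔQ ≈ Ed × %ΔP = (-2.5) × (+12%) = -30.0000%
%ΔTR ≈ %ΔP + %ΔQ = (+12%) + (-30.0000%) = -18.0000%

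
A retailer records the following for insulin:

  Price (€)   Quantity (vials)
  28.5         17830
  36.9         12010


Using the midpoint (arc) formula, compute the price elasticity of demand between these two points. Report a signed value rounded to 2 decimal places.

%ΔQ = (12010 − 17830) / [(17830 + 12010)/2] = -5820/14920 = -0.390080…
%ΔP = (36.9 − 28.5) / [(28.5 + 36.9)/2] = 8.4/32.7 = 0.256880…
Arc Ed = %ΔQ / %ΔP = (-5820/14920) / (8.4/32.7) = -1.5185…

-1.52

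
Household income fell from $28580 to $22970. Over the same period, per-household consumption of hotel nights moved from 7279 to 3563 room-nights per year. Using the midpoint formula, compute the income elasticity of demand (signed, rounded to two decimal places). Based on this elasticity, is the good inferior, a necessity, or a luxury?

3.15; luxury

%ΔQ = (3563 − 7279)/[( 7279 + 3563)/2] = -3716/5421 = -0.685482…
%ΔIncome = (22970 − 28580)/[( 28580 + 22970)/2] = -5610/25775 = -0.217652…
E_income = (-3716/5421) / (-5610/25775) = 3.1494…
E_income > 1 ⇒ normal good, luxury.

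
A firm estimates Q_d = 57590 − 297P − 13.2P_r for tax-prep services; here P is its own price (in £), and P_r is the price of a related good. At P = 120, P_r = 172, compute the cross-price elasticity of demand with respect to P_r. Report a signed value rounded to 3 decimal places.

-0.115

At the given values, Q_d = 57590 − 297(120) − 13.2(172) = 19679.6.
∂Q_d/∂P_r = -13.2.
E = (-13.2) × (172/19679.6) = -0.11536…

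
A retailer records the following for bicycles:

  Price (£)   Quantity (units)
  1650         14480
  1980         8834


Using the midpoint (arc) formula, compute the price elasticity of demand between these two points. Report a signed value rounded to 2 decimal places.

%ΔQ = (8834 − 14480) / [(14480 + 8834)/2] = -5646/11657 = -0.484344…
%ΔP = (1980 − 1650) / [(1650 + 1980)/2] = 330/1815 = 0.181818…
Arc Ed = %ΔQ / %ΔP = (-5646/11657) / (330/1815) = -2.6638…

-2.66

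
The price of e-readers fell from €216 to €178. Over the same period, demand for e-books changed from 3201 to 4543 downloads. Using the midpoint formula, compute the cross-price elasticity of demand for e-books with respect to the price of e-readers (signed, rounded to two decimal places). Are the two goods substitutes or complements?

-1.80; complements

%ΔQ_{e-books} = (4543 − 3201)/avg = 1342/3872 = 0.346590…
%ΔP_{e-readers} = (178 − 216)/avg = -38/197 = -0.192893…
E_cross = (1342/3872) / (-38/197) = -1.7968…
E_cross < 0 ⇒ the goods are complements.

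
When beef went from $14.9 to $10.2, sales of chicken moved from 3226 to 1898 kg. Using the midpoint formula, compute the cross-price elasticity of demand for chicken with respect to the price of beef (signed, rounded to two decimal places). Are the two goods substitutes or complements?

1.38; substitutes

%ΔQ_{chicken} = (1898 − 3226)/avg = -1328/2562 = -0.518345…
%ΔP_{beef} = (10.2 − 14.9)/avg = -4.7/12.55 = -0.374501…
E_cross = (-1328/2562) / (-4.7/12.55) = 1.3840…
E_cross > 0 ⇒ the goods are substitutes.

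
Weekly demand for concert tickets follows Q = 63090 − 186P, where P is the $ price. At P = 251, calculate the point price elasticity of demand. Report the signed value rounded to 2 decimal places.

dQ/dP = −186. At P = 251, Q = 63090 − 186(251) = 16404.
Ed = (dQ/dP)·(P/Q) = −186 × (251/16404) = -2.8460…

-2.85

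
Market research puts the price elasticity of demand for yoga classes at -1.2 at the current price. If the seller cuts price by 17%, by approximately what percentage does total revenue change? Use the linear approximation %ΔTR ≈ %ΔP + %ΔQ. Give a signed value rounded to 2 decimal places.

+3.40%

%ΔQ ≈ Ed × %ΔP = (-1.2) × (-17%) = +20.4000%
%ΔTR ≈ %ΔP + %ΔQ = (-17%) + (+20.4000%) = +3.4000%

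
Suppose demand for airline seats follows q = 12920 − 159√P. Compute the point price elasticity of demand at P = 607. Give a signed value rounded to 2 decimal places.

-0.22

dq/dP = −159/(2√P) = -3.22681. At P = 607, q = 9002.66.
Ed = (dq/dP)·(P/q) = (-3.22681) × (607/9002.66) = -0.2175…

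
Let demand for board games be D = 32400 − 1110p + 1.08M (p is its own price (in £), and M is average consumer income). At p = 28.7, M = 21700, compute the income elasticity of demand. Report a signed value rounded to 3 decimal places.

0.977

At the given values, D = 32400 − 1110(28.7) + 1.08(21700) = 23979.
∂D/∂M = 1.08.
E = (1.08) × (21700/23979) = 0.97735…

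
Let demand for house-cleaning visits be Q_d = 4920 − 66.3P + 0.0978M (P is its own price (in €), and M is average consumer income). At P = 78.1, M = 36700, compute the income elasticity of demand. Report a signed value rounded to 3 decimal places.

At the given values, Q_d = 4920 − 66.3(78.1) + 0.0978(36700) = 3331.23.
∂Q_d/∂M = 0.0978.
E = (0.0978) × (36700/3331.23) = 1.07745…

1.077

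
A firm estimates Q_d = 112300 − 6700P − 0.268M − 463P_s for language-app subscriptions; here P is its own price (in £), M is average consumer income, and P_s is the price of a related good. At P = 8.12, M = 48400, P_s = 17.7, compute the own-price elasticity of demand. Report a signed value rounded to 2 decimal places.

-1.48

At the given values, Q_d = 112300 − 6700(8.12) − 0.268(48400) − 463(17.7) = 36729.7.
∂Q_d/∂P = −6700.
E = (-6700) × (8.12/36729.7) = -1.4811…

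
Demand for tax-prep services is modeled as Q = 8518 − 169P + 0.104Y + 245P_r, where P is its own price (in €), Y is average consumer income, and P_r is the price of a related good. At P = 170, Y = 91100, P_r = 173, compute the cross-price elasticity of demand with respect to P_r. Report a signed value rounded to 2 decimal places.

1.34

At the given values, Q = 8518 − 169(170) + 0.104(91100) + 245(173) = 31647.4.
∂Q/∂P_r = 245.
E = (245) × (173/31647.4) = 1.3392…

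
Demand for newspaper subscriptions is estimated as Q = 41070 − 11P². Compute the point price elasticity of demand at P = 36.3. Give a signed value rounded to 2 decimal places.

-1.09

dQ/dP = −2·11·P = -798.6. At P = 36.3, Q = 26575.41.
Ed = (dQ/dP)·(P/Q) = (-798.6) × (36.3/26575.41) = -1.0908…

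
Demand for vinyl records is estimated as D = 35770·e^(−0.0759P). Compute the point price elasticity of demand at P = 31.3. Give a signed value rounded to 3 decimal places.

dD/dP = −0.0759·D = -252.36. At P = 31.3, D = 3324.9.
Ed = (dD/dP)·(P/D) = (-252.36) × (31.3/3324.9) = -2.37567

-2.376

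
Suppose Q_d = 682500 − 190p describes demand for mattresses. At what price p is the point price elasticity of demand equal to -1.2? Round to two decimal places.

Ed = −190p/(682500 − 190p). Set this equal to -1.2:
190p = 1.2·(682500 − 190p) ⇒ 190p(1 + 1.2) = 1.2·682500
p = 1.2·682500 / (190·2.2) = 1959.3301…

1959.33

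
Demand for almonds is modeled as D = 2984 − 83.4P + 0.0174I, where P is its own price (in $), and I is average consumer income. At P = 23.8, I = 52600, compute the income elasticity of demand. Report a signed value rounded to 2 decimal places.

0.48

At the given values, D = 2984 − 83.4(23.8) + 0.0174(52600) = 1914.32.
∂D/∂I = 0.0174.
E = (0.0174) × (52600/1914.32) = 0.4781…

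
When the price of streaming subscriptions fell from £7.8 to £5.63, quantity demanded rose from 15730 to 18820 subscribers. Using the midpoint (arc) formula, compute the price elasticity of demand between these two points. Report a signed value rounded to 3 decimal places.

%ΔQ = (18820 − 15730) / [(15730 + 18820)/2] = 3090/17275 = 0.178871…
%ΔP = (5.63 − 7.8) / [(7.8 + 5.63)/2] = -2.17/6.715 = -0.323157…
Arc Ed = %ΔQ / %ΔP = (3090/17275) / (-2.17/6.715) = -0.55351…

-0.554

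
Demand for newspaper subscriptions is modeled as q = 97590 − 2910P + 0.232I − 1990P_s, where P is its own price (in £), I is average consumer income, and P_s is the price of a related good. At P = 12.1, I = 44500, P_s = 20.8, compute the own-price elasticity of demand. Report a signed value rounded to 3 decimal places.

-1.125

At the given values, q = 97590 − 2910(12.1) + 0.232(44500) − 1990(20.8) = 31311.
∂q/∂P = −2910.
E = (-2910) × (12.1/31311) = -1.12455…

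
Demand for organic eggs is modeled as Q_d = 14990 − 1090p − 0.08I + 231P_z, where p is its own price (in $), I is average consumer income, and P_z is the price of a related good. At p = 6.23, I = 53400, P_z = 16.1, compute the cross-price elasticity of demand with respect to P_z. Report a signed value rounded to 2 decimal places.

At the given values, Q_d = 14990 − 1090(6.23) − 0.08(53400) + 231(16.1) = 7646.4.
∂Q_d/∂P_z = 231.
E = (231) × (16.1/7646.4) = 0.4863…

0.49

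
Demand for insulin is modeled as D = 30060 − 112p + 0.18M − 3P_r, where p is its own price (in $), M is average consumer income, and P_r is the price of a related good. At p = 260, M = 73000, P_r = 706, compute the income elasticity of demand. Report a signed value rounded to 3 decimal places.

At the given values, D = 30060 − 112(260) + 0.18(73000) − 3(706) = 11962.
∂D/∂M = 0.18.
E = (0.18) × (73000/11962) = 1.09847…

1.098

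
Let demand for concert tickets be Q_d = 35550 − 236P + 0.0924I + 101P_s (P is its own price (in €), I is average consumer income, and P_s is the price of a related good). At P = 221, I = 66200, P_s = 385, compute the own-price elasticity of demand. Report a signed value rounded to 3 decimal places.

At the given values, Q_d = 35550 − 236(221) + 0.0924(66200) + 101(385) = 28395.88.
∂Q_d/∂P = −236.
E = (-236) × (221/28395.88) = -1.83674…

-1.837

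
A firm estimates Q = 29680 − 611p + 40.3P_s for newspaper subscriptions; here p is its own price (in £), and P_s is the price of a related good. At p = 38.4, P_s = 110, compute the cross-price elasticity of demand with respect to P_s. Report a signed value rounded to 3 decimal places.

0.416

At the given values, Q = 29680 − 611(38.4) + 40.3(110) = 10650.6.
∂Q/∂P_s = 40.3.
E = (40.3) × (110/10650.6) = 0.41622…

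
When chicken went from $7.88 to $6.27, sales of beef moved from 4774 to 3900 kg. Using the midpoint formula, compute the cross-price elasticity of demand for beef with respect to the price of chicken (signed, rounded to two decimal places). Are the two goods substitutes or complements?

%ΔQ_{beef} = (3900 − 4774)/avg = -874/4337 = -0.201521…
%ΔP_{chicken} = (6.27 − 7.88)/avg = -1.61/7.075 = -0.227561…
E_cross = (-874/4337) / (-1.61/7.075) = 0.8855…
E_cross > 0 ⇒ the goods are substitutes.

0.89; substitutes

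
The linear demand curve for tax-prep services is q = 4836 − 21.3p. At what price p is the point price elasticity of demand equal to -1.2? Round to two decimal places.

123.84

Ed = −21.3p/(4836 − 21.3p). Set this equal to -1.2:
21.3p = 1.2·(4836 − 21.3p) ⇒ 21.3p(1 + 1.2) = 1.2·4836
p = 1.2·4836 / (21.3·2.2) = 123.8412…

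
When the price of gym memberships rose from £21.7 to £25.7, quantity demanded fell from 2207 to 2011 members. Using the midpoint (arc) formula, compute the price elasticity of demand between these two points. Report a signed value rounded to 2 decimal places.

%ΔQ = (2011 − 2207) / [(2207 + 2011)/2] = -196/2109 = -0.092935…
%ΔP = (25.7 − 21.7) / [(21.7 + 25.7)/2] = 4/23.7 = 0.168776…
Arc Ed = %ΔQ / %ΔP = (-196/2109) / (4/23.7) = -0.5506…

-0.55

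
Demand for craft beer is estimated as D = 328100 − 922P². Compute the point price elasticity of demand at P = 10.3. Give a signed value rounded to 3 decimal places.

-0.850

dD/dP = −2·922·P = -18993.2. At P = 10.3, D = 230285.02.
Ed = (dD/dP)·(P/D) = (-18993.2) × (10.3/230285.02) = -0.84951…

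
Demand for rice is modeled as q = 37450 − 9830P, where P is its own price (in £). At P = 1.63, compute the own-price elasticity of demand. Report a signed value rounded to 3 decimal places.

At the given values, q = 37450 − 9830(1.63) = 21427.1.
∂q/∂P = −9830.
E = (-9830) × (1.63/21427.1) = -0.74778…

-0.748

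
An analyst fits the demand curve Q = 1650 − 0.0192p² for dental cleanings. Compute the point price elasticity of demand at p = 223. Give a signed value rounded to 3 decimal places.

dQ/dp = −2·0.0192·p = -8.5632. At p = 223, Q = 695.2032.
Ed = (dQ/dp)·(p/Q) = (-8.5632) × (223/695.2032) = -2.74681…

-2.747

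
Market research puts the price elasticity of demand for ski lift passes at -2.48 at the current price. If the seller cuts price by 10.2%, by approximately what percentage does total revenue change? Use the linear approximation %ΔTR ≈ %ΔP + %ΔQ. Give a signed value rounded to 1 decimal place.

+15.1%

%ΔQ ≈ Ed × %ΔP = (-2.48) × (-10.2%) = +25.2960%
%ΔTR ≈ %ΔP + %ΔQ = (-10.2%) + (+25.2960%) = +15.0960%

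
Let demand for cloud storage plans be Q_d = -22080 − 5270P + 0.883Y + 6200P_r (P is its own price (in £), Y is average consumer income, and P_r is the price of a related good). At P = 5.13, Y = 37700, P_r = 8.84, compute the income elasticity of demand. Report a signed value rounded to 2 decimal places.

0.85

At the given values, Q_d = -22080 − 5270(5.13) + 0.883(37700) + 6200(8.84) = 38982.
∂Q_d/∂Y = 0.883.
E = (0.883) × (37700/38982) = 0.8539…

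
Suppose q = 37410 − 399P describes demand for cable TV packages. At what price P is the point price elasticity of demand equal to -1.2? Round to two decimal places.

Ed = −399P/(37410 − 399P). Set this equal to -1.2:
399P = 1.2·(37410 − 399P) ⇒ 399P(1 + 1.2) = 1.2·37410
P = 1.2·37410 / (399·2.2) = 51.1414…

51.14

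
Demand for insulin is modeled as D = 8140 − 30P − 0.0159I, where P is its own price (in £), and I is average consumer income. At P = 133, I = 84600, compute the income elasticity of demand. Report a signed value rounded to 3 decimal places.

-0.480

At the given values, D = 8140 − 30(133) − 0.0159(84600) = 2804.86.
∂D/∂I = -0.0159.
E = (-0.0159) × (84600/2804.86) = -0.47957…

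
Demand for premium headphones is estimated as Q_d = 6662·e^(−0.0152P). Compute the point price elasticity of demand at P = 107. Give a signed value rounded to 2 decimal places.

dQ_d/dP = −0.0152·Q_d = -19.9119. At P = 107, Q_d = 1309.99.
Ed = (dQ_d/dP)·(P/Q_d) = (-19.9119) × (107/1309.99) = -1.6264

-1.63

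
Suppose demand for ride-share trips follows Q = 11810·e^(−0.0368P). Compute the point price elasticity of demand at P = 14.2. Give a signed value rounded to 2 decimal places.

-0.52

dQ/dP = −0.0368·Q = -257.723. At P = 14.2, Q = 7003.34.
Ed = (dQ/dP)·(P/Q) = (-257.723) × (14.2/7003.34) = -0.5225…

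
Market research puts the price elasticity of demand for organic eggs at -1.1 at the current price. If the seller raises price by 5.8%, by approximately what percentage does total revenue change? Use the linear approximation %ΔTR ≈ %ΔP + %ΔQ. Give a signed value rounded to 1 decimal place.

%ΔQ ≈ Ed × %ΔP = (-1.1) × (+5.8%) = -6.3800%
%ΔTR ≈ %ΔP + %ΔQ = (+5.8%) + (-6.3800%) = -0.5800%

-0.6%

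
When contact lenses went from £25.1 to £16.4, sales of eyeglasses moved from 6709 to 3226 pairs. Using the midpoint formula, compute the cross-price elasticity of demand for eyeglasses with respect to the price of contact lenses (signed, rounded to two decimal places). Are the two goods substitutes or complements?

1.67; substitutes

%ΔQ_{eyeglasses} = (3226 − 6709)/avg = -3483/4967.5 = -0.701157…
%ΔP_{contact lenses} = (16.4 − 25.1)/avg = -8.7/20.75 = -0.419277…
E_cross = (-3483/4967.5) / (-8.7/20.75) = 1.6723…
E_cross > 0 ⇒ the goods are substitutes.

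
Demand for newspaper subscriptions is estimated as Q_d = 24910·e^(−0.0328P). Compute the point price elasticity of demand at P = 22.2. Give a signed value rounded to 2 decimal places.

dQ_d/dP = −0.0328·Q_d = -394.468. At P = 22.2, Q_d = 12026.5.
Ed = (dQ_d/dP)·(P/Q_d) = (-394.468) × (22.2/12026.5) = -0.7281…

-0.73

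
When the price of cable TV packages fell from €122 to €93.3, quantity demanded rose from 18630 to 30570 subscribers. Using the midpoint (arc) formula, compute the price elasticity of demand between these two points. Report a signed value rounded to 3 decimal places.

-1.821

%ΔQ = (30570 − 18630) / [(18630 + 30570)/2] = 11940/24600 = 0.485365…
%ΔP = (93.3 − 122) / [(122 + 93.3)/2] = -28.7/107.65 = -0.266604…
Arc Ed = %ΔQ / %ΔP = (11940/24600) / (-28.7/107.65) = -1.82054…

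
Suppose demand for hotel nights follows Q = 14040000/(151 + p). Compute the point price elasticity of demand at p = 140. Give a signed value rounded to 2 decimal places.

dQ/dp = −14040000/(151 + p)² = -165.799. At p = 140, Q = 48247.4.
Ed = (dQ/dp)·(p/Q) = (-165.799) × (140/48247.4) = -0.4810…

-0.48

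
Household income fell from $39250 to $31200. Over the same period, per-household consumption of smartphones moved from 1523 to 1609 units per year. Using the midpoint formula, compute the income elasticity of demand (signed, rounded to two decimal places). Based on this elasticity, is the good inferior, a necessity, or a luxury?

-0.24; inferior

%ΔQ = (1609 − 1523)/[( 1523 + 1609)/2] = 86/1566 = 0.054916…
%ΔIncome = (31200 − 39250)/[( 39250 + 31200)/2] = -8050/35225 = -0.228530…
E_income = (86/1566) / (-8050/35225) = -0.2403…
E_income < 0 ⇒ inferior good.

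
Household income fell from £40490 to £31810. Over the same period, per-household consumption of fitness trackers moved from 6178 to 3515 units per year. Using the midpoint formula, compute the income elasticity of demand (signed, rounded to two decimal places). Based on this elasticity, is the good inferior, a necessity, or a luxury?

2.29; luxury

%ΔQ = (3515 − 6178)/[( 6178 + 3515)/2] = -2663/4846.5 = -0.549468…
%ΔIncome = (31810 − 40490)/[( 40490 + 31810)/2] = -8680/36150 = -0.240110…
E_income = (-2663/4846.5) / (-8680/36150) = 2.2883…
E_income > 1 ⇒ normal good, luxury.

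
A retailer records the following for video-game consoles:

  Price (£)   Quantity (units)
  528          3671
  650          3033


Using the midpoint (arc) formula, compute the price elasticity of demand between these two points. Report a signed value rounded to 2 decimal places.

-0.92

%ΔQ = (3033 − 3671) / [(3671 + 3033)/2] = -638/3352 = -0.190334…
%ΔP = (650 − 528) / [(528 + 650)/2] = 122/589 = 0.207130…
Arc Ed = %ΔQ / %ΔP = (-638/3352) / (122/589) = -0.9189…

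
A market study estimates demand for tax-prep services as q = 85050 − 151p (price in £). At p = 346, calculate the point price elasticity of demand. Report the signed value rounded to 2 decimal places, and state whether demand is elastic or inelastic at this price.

dq/dp = −151. At p = 346, q = 85050 − 151(346) = 32804.
Ed = (dq/dp)·(p/q) = −151 × (346/32804) = -1.5926…
|Ed| = 1.59 > 1, so demand is elastic.

-1.59; elastic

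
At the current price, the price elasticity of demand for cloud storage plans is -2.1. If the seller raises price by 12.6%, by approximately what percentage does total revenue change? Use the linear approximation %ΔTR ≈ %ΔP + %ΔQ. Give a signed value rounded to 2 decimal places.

%ΔQ ≈ Ed × %ΔP = (-2.1) × (+12.6%) = -26.4600%
%ΔTR ≈ %ΔP + %ΔQ = (+12.6%) + (-26.4600%) = -13.8600%

-13.86%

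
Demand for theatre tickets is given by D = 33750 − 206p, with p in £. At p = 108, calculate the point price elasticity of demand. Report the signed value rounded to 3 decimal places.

dD/dp = −206. At p = 108, D = 33750 − 206(108) = 11502.
Ed = (dD/dp)·(p/D) = −206 × (108/11502) = -1.93427…

-1.934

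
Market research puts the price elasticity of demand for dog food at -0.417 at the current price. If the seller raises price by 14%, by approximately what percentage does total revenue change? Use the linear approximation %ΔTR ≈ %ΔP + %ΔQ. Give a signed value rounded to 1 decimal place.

+8.2%

%ΔQ ≈ Ed × %ΔP = (-0.417) × (+14%) = -5.8380%
%ΔTR ≈ %ΔP + %ΔQ = (+14%) + (-5.8380%) = +8.1620%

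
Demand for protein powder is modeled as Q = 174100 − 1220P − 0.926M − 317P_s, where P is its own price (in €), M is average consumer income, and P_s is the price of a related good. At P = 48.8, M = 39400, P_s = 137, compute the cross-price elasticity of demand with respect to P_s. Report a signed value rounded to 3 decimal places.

At the given values, Q = 174100 − 1220(48.8) − 0.926(39400) − 317(137) = 34650.6.
∂Q/∂P_s = -317.
E = (-317) × (137/34650.6) = -1.25334…

-1.253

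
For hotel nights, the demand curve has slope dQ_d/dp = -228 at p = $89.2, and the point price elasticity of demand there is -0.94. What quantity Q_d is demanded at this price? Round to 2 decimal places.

21635.74

Ed = (dQ_d/dp)·(p/Q_d) ⇒ Q_d = (dQ_d/dp)·p/Ed = (-228)·89.2/(-0.94) = 21635.7446…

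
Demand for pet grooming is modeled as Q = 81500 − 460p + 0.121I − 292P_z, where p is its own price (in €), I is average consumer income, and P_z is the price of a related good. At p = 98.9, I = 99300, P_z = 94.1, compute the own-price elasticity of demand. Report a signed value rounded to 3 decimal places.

-2.214

At the given values, Q = 81500 − 460(98.9) + 0.121(99300) − 292(94.1) = 20544.1.
∂Q/∂p = −460.
E = (-460) × (98.9/20544.1) = -2.21445…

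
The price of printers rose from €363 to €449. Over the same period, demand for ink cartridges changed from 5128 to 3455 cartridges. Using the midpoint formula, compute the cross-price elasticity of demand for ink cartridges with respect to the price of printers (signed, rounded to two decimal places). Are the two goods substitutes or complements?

-1.84; complements

%ΔQ_{ink cartridges} = (3455 − 5128)/avg = -1673/4291.5 = -0.389840…
%ΔP_{printers} = (449 − 363)/avg = 86/406 = 0.211822…
E_cross = (-1673/4291.5) / (86/406) = -1.8404…
E_cross < 0 ⇒ the goods are complements.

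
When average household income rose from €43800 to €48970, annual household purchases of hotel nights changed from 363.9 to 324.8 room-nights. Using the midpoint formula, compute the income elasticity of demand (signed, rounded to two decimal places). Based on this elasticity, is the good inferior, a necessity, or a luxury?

-1.02; inferior

%ΔQ = (324.8 − 363.9)/[( 363.9 + 324.8)/2] = -39.1/344.35 = -0.113547…
%ΔIncome = (48970 − 43800)/[( 43800 + 48970)/2] = 5170/46385 = 0.111458…
E_income = (-39.1/344.35) / (5170/46385) = -1.0187…
E_income < 0 ⇒ inferior good.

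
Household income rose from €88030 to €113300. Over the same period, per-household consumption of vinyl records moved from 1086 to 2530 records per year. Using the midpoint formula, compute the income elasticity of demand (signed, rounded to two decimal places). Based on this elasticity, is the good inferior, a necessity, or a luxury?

%ΔQ = (2530 − 1086)/[( 1086 + 2530)/2] = 1444/1808 = 0.798672…
%ΔIncome = (113300 − 88030)/[( 88030 + 113300)/2] = 25270/100665 = 0.251030…
E_income = (1444/1808) / (25270/100665) = 3.1815…
E_income > 1 ⇒ normal good, luxury.

3.18; luxury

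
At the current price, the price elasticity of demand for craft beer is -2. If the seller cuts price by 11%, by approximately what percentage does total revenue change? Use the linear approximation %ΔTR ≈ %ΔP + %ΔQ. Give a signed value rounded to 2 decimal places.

+11.00%

%ΔQ ≈ Ed × %ΔP = (-2) × (-11%) = +22.0000%
%ΔTR ≈ %ΔP + %ΔQ = (-11%) + (+22.0000%) = +11.0000%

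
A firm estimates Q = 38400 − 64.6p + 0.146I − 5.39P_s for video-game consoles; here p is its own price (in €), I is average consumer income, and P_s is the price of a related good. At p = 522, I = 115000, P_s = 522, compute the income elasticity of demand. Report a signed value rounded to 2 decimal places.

0.90

At the given values, Q = 38400 − 64.6(522) + 0.146(115000) − 5.39(522) = 18655.22.
∂Q/∂I = 0.146.
E = (0.146) × (115000/18655.22) = 0.9000…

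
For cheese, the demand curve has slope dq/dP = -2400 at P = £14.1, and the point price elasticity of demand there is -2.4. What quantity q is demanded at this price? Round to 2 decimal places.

Ed = (dq/dP)·(P/q) ⇒ q = (dq/dP)·P/Ed = (-2400)·14.1/(-2.4) = 14100

14100.00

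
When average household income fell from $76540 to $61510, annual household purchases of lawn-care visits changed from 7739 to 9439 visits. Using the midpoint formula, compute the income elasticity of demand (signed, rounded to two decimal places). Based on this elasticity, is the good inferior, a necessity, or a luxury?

-0.91; inferior

%ΔQ = (9439 − 7739)/[( 7739 + 9439)/2] = 1700/8589 = 0.197927…
%ΔIncome = (61510 − 76540)/[( 76540 + 61510)/2] = -15030/69025 = -0.217747…
E_income = (1700/8589) / (-15030/69025) = -0.9089…
E_income < 0 ⇒ inferior good.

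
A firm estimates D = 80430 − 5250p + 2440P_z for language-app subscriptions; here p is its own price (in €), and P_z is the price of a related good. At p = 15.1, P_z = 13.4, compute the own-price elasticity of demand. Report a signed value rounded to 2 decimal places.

-2.34

At the given values, D = 80430 − 5250(15.1) + 2440(13.4) = 33851.
∂D/∂p = −5250.
E = (-5250) × (15.1/33851) = -2.3418…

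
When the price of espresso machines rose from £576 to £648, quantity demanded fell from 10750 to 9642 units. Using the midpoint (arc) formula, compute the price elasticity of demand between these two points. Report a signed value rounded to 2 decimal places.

-0.92

%ΔQ = (9642 − 10750) / [(10750 + 9642)/2] = -1108/10196 = -0.108670…
%ΔP = (648 − 576) / [(576 + 648)/2] = 72/612 = 0.117647…
Arc Ed = %ΔQ / %ΔP = (-1108/10196) / (72/612) = -0.9236…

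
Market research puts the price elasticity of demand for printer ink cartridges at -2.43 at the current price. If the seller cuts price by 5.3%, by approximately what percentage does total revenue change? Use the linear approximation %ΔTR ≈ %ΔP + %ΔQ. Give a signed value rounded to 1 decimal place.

+7.6%

%ΔQ ≈ Ed × %ΔP = (-2.43) × (-5.3%) = +12.8790%
%ΔTR ≈ %ΔP + %ΔQ = (-5.3%) + (+12.8790%) = +7.5790%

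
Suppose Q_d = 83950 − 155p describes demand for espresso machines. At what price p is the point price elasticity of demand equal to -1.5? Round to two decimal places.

Ed = −155p/(83950 − 155p). Set this equal to -1.5:
155p = 1.5·(83950 − 155p) ⇒ 155p(1 + 1.5) = 1.5·83950
p = 1.5·83950 / (155·2.5) = 324.9677…

324.97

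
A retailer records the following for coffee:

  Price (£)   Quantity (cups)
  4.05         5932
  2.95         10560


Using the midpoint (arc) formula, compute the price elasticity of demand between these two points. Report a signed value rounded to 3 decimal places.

%ΔQ = (10560 − 5932) / [(5932 + 10560)/2] = 4628/8246 = 0.561241…
%ΔP = (2.95 − 4.05) / [(4.05 + 2.95)/2] = -1.1/3.5 = -0.314285…
Arc Ed = %ΔQ / %ΔP = (4628/8246) / (-1.1/3.5) = -1.78576…

-1.786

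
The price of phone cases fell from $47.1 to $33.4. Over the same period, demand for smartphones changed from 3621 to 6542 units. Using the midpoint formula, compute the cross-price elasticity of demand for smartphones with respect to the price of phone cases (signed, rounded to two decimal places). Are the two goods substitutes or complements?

-1.69; complements

%ΔQ_{smartphones} = (6542 − 3621)/avg = 2921/5081.5 = 0.574830…
%ΔP_{phone cases} = (33.4 − 47.1)/avg = -13.7/40.25 = -0.340372…
E_cross = (2921/5081.5) / (-13.7/40.25) = -1.6888…
E_cross < 0 ⇒ the goods are complements.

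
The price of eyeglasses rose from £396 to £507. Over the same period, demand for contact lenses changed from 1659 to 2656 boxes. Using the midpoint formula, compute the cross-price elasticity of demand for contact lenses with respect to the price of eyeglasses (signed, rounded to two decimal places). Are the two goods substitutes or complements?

1.88; substitutes

%ΔQ_{contact lenses} = (2656 − 1659)/avg = 997/2157.5 = 0.462108…
%ΔP_{eyeglasses} = (507 − 396)/avg = 111/451.5 = 0.245847…
E_cross = (997/2157.5) / (111/451.5) = 1.8796…
E_cross > 0 ⇒ the goods are substitutes.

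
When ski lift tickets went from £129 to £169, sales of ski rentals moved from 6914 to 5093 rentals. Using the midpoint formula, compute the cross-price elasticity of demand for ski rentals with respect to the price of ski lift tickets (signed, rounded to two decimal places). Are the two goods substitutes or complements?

-1.13; complements

%ΔQ_{ski rentals} = (5093 − 6914)/avg = -1821/6003.5 = -0.303323…
%ΔP_{ski lift tickets} = (169 − 129)/avg = 40/149 = 0.268456…
E_cross = (-1821/6003.5) / (40/149) = -1.1298…
E_cross < 0 ⇒ the goods are complements.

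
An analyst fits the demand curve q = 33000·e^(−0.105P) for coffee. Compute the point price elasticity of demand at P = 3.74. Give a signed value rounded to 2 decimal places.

dq/dP = −0.105·q = -2339.68. At P = 3.74, q = 22282.6.
Ed = (dq/dP)·(P/q) = (-2339.68) × (3.74/22282.6) = -0.3927

-0.39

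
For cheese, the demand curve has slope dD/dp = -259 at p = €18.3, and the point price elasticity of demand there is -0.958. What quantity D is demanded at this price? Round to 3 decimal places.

4947.495

Ed = (dD/dp)·(p/D) ⇒ D = (dD/dp)·p/Ed = (-259)·18.3/(-0.958) = 4947.49478…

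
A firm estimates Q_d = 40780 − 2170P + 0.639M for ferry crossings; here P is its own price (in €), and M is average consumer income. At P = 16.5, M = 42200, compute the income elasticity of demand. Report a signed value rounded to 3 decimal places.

0.844

At the given values, Q_d = 40780 − 2170(16.5) + 0.639(42200) = 31940.8.
∂Q_d/∂M = 0.639.
E = (0.639) × (42200/31940.8) = 0.84424…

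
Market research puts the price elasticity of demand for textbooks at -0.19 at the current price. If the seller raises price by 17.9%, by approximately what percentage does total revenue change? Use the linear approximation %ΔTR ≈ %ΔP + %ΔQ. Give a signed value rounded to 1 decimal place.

%ΔQ ≈ Ed × %ΔP = (-0.19) × (+17.9%) = -3.4010%
%ΔTR ≈ %ΔP + %ΔQ = (+17.9%) + (-3.4010%) = +14.4990%

+14.5%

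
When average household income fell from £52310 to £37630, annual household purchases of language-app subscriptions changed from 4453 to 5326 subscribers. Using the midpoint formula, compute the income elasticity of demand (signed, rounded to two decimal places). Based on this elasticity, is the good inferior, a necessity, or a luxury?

%ΔQ = (5326 − 4453)/[( 4453 + 5326)/2] = 873/4889.5 = 0.178545…
%ΔIncome = (37630 − 52310)/[( 52310 + 37630)/2] = -14680/44970 = -0.326439…
E_income = (873/4889.5) / (-14680/44970) = -0.5469…
E_income < 0 ⇒ inferior good.

-0.55; inferior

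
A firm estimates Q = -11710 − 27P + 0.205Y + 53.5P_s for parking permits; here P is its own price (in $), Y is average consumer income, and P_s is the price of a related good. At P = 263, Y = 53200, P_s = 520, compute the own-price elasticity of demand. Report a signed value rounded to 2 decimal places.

-0.36

At the given values, Q = -11710 − 27(263) + 0.205(53200) + 53.5(520) = 19915.
∂Q/∂P = −27.
E = (-27) × (263/19915) = -0.3565…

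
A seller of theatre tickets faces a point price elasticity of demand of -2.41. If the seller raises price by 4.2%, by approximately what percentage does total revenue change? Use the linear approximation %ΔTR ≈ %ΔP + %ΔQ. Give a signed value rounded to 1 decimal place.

-5.9%

%ΔQ ≈ Ed × %ΔP = (-2.41) × (+4.2%) = -10.1220%
%ΔTR ≈ %ΔP + %ΔQ = (+4.2%) + (-10.1220%) = -5.9220%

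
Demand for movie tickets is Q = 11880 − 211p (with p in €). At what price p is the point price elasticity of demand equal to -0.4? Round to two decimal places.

16.09

Ed = −211p/(11880 − 211p). Set this equal to -0.4:
211p = 0.4·(11880 − 211p) ⇒ 211p(1 + 0.4) = 0.4·11880
p = 0.4·11880 / (211·1.4) = 16.0866…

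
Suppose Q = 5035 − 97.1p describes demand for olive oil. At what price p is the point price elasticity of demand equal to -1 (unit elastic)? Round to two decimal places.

25.93

Ed = −97.1p/(5035 − 97.1p). Set this equal to -1:
97.1p = 1·(5035 − 97.1p) ⇒ 97.1p(1 + 1) = 1·5035
p = 1·5035 / (97.1·2) = 25.9268…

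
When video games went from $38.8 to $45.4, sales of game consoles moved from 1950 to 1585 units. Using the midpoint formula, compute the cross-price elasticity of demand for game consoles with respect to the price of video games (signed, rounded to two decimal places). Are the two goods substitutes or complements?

%ΔQ_{game consoles} = (1585 − 1950)/avg = -365/1767.5 = -0.206506…
%ΔP_{video games} = (45.4 − 38.8)/avg = 6.6/42.1 = 0.156769…
E_cross = (-365/1767.5) / (6.6/42.1) = -1.3172…
E_cross < 0 ⇒ the goods are complements.

-1.32; complements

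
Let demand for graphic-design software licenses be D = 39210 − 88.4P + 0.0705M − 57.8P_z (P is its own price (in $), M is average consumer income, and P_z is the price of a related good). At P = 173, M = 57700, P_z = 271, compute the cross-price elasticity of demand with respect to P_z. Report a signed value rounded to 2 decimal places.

At the given values, D = 39210 − 88.4(173) + 0.0705(57700) − 57.8(271) = 12320.85.
∂D/∂P_z = -57.8.
E = (-57.8) × (271/12320.85) = -1.2713…

-1.27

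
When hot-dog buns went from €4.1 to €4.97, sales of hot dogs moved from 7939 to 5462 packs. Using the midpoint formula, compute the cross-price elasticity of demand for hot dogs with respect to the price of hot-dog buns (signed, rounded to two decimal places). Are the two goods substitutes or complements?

-1.93; complements

%ΔQ_{hot dogs} = (5462 − 7939)/avg = -2477/6700.5 = -0.369673…
%ΔP_{hot-dog buns} = (4.97 − 4.1)/avg = 0.87/4.535 = 0.191841…
E_cross = (-2477/6700.5) / (0.87/4.535) = -1.9269…
E_cross < 0 ⇒ the goods are complements.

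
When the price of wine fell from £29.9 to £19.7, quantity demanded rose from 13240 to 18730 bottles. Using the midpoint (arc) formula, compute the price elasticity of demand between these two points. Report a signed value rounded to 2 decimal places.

%ΔQ = (18730 − 13240) / [(13240 + 18730)/2] = 5490/15985 = 0.343446…
%ΔP = (19.7 − 29.9) / [(29.9 + 19.7)/2] = -10.2/24.8 = -0.411290…
Arc Ed = %ΔQ / %ΔP = (5490/15985) / (-10.2/24.8) = -0.8350…

-0.84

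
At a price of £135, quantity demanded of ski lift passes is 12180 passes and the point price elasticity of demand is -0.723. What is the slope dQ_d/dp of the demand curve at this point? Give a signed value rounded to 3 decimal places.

Ed = (dQ_d/dp)·(p/Q_d) ⇒ dQ_d/dp = Ed·Q_d/p = (-0.723)·12180/135 = -65.23066…

-65.231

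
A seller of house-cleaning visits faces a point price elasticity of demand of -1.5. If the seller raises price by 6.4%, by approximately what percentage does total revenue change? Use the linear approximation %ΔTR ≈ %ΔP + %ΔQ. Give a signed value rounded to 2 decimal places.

-3.20%

%ΔQ ≈ Ed × %ΔP = (-1.5) × (+6.4%) = -9.6000%
%ΔTR ≈ %ΔP + %ΔQ = (+6.4%) + (-9.6000%) = -3.2000%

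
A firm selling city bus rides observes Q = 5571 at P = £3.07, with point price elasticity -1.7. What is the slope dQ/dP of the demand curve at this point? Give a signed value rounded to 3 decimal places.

Ed = (dQ/dP)·(P/Q) ⇒ dQ/dP = Ed·Q/P = (-1.7)·5571/3.07 = -3084.91856…

-3084.919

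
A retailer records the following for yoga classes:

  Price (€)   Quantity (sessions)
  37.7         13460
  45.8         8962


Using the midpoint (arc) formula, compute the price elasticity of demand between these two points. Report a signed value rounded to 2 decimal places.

-2.07

%ΔQ = (8962 − 13460) / [(13460 + 8962)/2] = -4498/11211 = -0.401213…
%ΔP = (45.8 − 37.7) / [(37.7 + 45.8)/2] = 8.1/41.75 = 0.194011…
Arc Ed = %ΔQ / %ΔP = (-4498/11211) / (8.1/41.75) = -2.0679…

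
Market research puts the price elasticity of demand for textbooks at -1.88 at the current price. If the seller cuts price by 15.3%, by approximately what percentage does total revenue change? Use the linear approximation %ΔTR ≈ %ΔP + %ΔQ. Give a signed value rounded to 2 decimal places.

+13.46%

%ΔQ ≈ Ed × %ΔP = (-1.88) × (-15.3%) = +28.7640%
%ΔTR ≈ %ΔP + %ΔQ = (-15.3%) + (+28.7640%) = +13.4640%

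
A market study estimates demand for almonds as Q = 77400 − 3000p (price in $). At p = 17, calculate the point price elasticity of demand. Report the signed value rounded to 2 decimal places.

dQ/dp = −3000. At p = 17, Q = 77400 − 3000(17) = 26400.
Ed = (dQ/dp)·(p/Q) = −3000 × (17/26400) = -1.9318…

-1.93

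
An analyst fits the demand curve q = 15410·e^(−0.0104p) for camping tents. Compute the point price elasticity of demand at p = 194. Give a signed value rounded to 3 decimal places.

-2.018

dq/dp = −0.0104·q = -21.311. At p = 194, q = 2049.13.
Ed = (dq/dp)·(p/q) = (-21.311) × (194/2049.13) = -2.0176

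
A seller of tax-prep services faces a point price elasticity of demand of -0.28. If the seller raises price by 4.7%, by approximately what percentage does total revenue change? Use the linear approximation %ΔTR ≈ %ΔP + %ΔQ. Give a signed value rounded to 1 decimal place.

+3.4%

%ΔQ ≈ Ed × %ΔP = (-0.28) × (+4.7%) = -1.3160%
%ΔTR ≈ %ΔP + %ΔQ = (+4.7%) + (-1.3160%) = +3.3840%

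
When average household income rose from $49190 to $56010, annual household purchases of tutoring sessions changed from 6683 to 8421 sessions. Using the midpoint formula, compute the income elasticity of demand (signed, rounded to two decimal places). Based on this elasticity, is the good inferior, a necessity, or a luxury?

%ΔQ = (8421 − 6683)/[( 6683 + 8421)/2] = 1738/7552 = 0.230137…
%ΔIncome = (56010 − 49190)/[( 49190 + 56010)/2] = 6820/52600 = 0.129657…
E_income = (1738/7552) / (6820/52600) = 1.7749…
E_income > 1 ⇒ normal good, luxury.

1.77; luxury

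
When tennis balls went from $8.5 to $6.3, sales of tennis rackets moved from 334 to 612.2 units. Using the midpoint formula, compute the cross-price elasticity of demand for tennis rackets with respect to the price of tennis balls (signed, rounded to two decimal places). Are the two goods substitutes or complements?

-1.98; complements

%ΔQ_{tennis rackets} = (612.2 − 334)/avg = 278.2/473.1 = 0.588036…
%ΔP_{tennis balls} = (6.3 − 8.5)/avg = -2.2/7.4 = -0.297297…
E_cross = (278.2/473.1) / (-2.2/7.4) = -1.9779…
E_cross < 0 ⇒ the goods are complements.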